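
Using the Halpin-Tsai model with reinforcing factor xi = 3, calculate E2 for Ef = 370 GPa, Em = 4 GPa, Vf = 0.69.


eta = (Ef/Em - 1)/(Ef/Em + xi) = (92.5 - 1)/(92.5 + 3) = 0.9581
E2 = Em*(1+xi*eta*Vf)/(1-eta*Vf) = 35.21 GPa

35.21 GPa


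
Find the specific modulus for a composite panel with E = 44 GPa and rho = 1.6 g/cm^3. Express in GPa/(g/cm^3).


Specific stiffness = E/rho = 44/1.6 = 27.5 GPa/(g/cm^3)

27.5 GPa/(g/cm^3)


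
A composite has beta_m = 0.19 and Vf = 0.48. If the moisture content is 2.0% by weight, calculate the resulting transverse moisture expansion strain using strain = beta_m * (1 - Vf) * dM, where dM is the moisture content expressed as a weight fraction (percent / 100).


dM = 2.0/100 = 0.02
strain = beta_m * (1-Vf) * dM = 0.19 * 0.52 * 0.02 = 0.001976

0.001976


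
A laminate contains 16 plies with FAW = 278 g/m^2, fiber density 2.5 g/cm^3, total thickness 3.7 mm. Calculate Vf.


Vf = n * FAW / (rho_f * h * 1000) = 16 * 278 / (2.5 * 3.7 * 1000) = 0.4809

0.4809


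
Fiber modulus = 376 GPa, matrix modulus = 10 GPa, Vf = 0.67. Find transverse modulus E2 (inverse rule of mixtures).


1/E2 = Vf/Ef + (1-Vf)/Em = 0.67/376 + 0.33/10
E2 = 28.75 GPa

28.75 GPa


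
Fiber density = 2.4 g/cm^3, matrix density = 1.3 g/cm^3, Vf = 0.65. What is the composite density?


rho_c = rho_f*Vf + rho_m*(1-Vf) = 2.4*0.65 + 1.3*0.35 = 2.015 g/cm^3

2.015 g/cm^3


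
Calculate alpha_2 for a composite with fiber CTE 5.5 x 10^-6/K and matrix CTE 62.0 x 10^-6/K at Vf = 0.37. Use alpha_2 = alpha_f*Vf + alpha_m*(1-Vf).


alpha_2 = alpha_f*Vf + alpha_m*(1-Vf) = 5.5*0.37 + 62.0*0.63 = 41.1 x 10^-6/K

41.1 x 10^-6/K


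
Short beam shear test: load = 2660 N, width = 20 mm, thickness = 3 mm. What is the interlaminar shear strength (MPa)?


ILSS = 3F/(4bh) = 3*2660/(4*20*3) = 33.25 MPa

33.25 MPa


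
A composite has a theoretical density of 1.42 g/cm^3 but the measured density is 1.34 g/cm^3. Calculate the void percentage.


Void% = (rho_theo - rho_actual)/rho_theo * 100 = (1.42 - 1.34)/1.42 * 100 = 5.63%

5.63%


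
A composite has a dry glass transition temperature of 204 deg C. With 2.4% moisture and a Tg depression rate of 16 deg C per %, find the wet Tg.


Tg_wet = Tg_dry - k*moisture = 204 - 16*2.4 = 165.6 deg C

165.6 deg C


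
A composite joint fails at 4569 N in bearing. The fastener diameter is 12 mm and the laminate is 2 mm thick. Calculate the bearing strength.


sigma_br = F/(d*h) = 4569/(12*2) = 190.4 MPa

190.4 MPa


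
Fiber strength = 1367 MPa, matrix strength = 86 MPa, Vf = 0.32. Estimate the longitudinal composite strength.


sigma_1 = sigma_f*Vf + sigma_m*(1-Vf) = 1367*0.32 + 86*0.68 = 495.9 MPa

495.9 MPa


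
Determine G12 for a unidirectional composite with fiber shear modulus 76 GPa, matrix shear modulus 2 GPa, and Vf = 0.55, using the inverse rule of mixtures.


1/G12 = Vf/Gf + (1-Vf)/Gm = 0.55/76 + 0.45/2
G12 = 4.31 GPa

4.31 GPa


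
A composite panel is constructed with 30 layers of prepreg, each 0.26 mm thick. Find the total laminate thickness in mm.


h = n * t_ply = 30 * 0.26 = 7.8 mm

7.8 mm


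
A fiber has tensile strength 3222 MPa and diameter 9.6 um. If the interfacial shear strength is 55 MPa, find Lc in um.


Lc = sigma_f * d / (2 * tau_i) = 3222 * 9.6 / (2 * 55) = 281.2 um

281.2 um


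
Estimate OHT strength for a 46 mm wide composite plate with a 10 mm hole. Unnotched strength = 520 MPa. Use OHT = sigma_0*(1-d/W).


OHT = sigma_0*(1-d/W) = 520*(1-10/46) = 407.0 MPa

407.0 MPa


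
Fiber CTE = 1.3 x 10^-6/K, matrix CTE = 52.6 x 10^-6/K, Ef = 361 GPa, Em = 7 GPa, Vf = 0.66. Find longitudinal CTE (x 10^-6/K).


E1 = Ef*Vf + Em*(1-Vf) = 240.64
alpha_1 = (alpha_f*Ef*Vf + alpha_m*Em*(1-Vf))/E1 = 1.81 x 10^-6/K

1.81 x 10^-6/K


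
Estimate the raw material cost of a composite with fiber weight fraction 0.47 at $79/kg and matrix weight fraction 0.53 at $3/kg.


Cost = cost_f*Wf + cost_m*Wm = 79*0.47 + 3*0.53 = $38.72/kg

$38.72/kg


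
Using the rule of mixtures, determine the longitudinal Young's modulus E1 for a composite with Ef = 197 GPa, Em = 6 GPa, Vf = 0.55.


E1 = Ef*Vf + Em*(1-Vf) = 197*0.55 + 6*0.45 = 111.05 GPa

111.05 GPa


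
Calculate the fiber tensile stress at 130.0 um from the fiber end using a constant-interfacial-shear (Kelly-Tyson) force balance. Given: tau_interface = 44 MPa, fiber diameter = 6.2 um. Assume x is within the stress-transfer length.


Force balance: sigma_f * (pi*d^2/4) = tau * (pi*d) * x  ->  sigma_f = 4 * tau * x / d
sigma_f = 4 * 44 * 130.0 / 6.2 = 3690.3 MPa

3690.3 MPa


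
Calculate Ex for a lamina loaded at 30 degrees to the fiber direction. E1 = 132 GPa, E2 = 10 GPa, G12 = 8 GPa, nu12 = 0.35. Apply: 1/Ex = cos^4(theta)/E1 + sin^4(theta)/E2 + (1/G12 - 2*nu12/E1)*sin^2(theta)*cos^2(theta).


cos^4(30) = 0.5625, sin^4(30) = 0.0625, sin^2(30)*cos^2(30) = 0.1875
1/G12 - 2*nu12/E1 = 1/8 - 2*0.35/132 = 0.119697 GPa^-1
1/Ex = 0.5625/132 + 0.0625/10 + 0.119697*0.1875 = 0.0329545 GPa^-1
Ex = 30.34 GPa

30.34 GPa


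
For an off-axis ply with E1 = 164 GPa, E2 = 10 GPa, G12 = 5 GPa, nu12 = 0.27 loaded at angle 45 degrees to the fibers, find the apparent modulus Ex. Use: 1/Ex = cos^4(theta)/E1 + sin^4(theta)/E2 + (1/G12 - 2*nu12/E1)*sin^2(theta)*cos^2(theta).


cos^4(45) = 0.25, sin^4(45) = 0.25, sin^2(45)*cos^2(45) = 0.25
1/G12 - 2*nu12/E1 = 1/5 - 2*0.27/164 = 0.196707 GPa^-1
1/Ex = 0.25/164 + 0.25/10 + 0.196707*0.25 = 0.0757012 GPa^-1
Ex = 13.21 GPa

13.21 GPa


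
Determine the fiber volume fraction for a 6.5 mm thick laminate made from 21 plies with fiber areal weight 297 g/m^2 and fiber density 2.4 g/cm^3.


Vf = n * FAW / (rho_f * h * 1000) = 21 * 297 / (2.4 * 6.5 * 1000) = 0.3998

0.3998


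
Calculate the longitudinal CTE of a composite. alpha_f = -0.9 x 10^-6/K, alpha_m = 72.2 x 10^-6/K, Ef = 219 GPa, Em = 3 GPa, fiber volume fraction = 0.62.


E1 = Ef*Vf + Em*(1-Vf) = 136.92
alpha_1 = (alpha_f*Ef*Vf + alpha_m*Em*(1-Vf))/E1 = -0.29 x 10^-6/K

-0.29 x 10^-6/K


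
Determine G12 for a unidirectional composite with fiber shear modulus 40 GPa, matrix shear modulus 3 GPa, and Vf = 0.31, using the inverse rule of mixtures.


1/G12 = Vf/Gf + (1-Vf)/Gm = 0.31/40 + 0.69/3
G12 = 4.21 GPa

4.21 GPa


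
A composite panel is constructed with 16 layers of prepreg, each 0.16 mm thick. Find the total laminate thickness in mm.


h = n * t_ply = 16 * 0.16 = 2.56 mm

2.56 mm


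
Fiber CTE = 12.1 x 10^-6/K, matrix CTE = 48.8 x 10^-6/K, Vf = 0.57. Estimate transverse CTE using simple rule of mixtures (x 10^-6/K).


alpha_2 = alpha_f*Vf + alpha_m*(1-Vf) = 12.1*0.57 + 48.8*0.43 = 27.9 x 10^-6/K

27.9 x 10^-6/K


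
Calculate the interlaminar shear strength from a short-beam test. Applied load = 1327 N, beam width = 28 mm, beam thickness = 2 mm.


ILSS = 3F/(4bh) = 3*1327/(4*28*2) = 17.77 MPa

17.77 MPa


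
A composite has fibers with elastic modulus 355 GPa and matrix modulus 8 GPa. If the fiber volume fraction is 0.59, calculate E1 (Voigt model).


E1 = Ef*Vf + Em*(1-Vf) = 355*0.59 + 8*0.41 = 212.73 GPa

212.73 GPa


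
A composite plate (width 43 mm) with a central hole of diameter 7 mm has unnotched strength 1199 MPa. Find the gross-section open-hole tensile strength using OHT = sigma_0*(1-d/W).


OHT = sigma_0*(1-d/W) = 1199*(1-7/43) = 1003.8 MPa

1003.8 MPa


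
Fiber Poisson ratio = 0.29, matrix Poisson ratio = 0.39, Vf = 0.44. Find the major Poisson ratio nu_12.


nu_12 = nu_f*Vf + nu_m*(1-Vf) = 0.29*0.44 + 0.39*0.56 = 0.346

0.346


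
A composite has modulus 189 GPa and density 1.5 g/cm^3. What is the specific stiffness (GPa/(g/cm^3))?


Specific stiffness = E/rho = 189/1.5 = 126.0 GPa/(g/cm^3)

126.0 GPa/(g/cm^3)


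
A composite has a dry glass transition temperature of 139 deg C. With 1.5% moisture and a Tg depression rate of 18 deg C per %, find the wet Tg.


Tg_wet = Tg_dry - k*moisture = 139 - 18*1.5 = 112.0 deg C

112.0 deg C


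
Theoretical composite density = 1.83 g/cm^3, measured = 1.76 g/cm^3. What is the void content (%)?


Void% = (rho_theo - rho_actual)/rho_theo * 100 = (1.83 - 1.76)/1.83 * 100 = 3.83%

3.83%


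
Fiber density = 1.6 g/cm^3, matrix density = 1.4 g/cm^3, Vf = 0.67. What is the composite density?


rho_c = rho_f*Vf + rho_m*(1-Vf) = 1.6*0.67 + 1.4*0.33 = 1.534 g/cm^3

1.534 g/cm^3


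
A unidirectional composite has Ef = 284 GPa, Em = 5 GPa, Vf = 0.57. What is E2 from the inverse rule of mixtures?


1/E2 = Vf/Ef + (1-Vf)/Em = 0.57/284 + 0.43/5
E2 = 11.36 GPa

11.36 GPa


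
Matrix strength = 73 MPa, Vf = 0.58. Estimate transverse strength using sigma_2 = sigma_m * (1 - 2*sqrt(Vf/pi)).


factor = 1 - 2*sqrt(0.58/pi) = 0.1407
sigma_2 = 73 * 0.1407 = 10.27 MPa

10.27 MPa


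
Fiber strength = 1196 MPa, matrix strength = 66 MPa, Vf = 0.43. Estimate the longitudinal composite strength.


sigma_1 = sigma_f*Vf + sigma_m*(1-Vf) = 1196*0.43 + 66*0.57 = 551.9 MPa

551.9 MPa


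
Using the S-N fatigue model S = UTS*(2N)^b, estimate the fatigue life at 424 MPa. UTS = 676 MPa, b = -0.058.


N = 0.5 * (S/UTS)^(1/b) = 0.5 * (424/676)^(1/-0.058) = 1555.0455 cycles

1555.0455 cycles


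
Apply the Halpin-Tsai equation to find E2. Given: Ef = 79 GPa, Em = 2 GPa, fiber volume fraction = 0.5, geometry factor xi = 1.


eta = (Ef/Em - 1)/(Ef/Em + xi) = (39.5 - 1)/(39.5 + 1) = 0.9506
E2 = Em*(1+xi*eta*Vf)/(1-eta*Vf) = 5.62 GPa

5.62 GPa


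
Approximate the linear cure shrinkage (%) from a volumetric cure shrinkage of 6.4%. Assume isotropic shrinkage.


Linear shrinkage ≈ vol_shrink/3 = 6.4/3 = 2.133%

2.133%


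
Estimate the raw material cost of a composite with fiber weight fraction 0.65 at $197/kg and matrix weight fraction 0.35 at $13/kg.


Cost = cost_f*Wf + cost_m*Wm = 197*0.65 + 13*0.35 = $132.6/kg

$132.6/kg


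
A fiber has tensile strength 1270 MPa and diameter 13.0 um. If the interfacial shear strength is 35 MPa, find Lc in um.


Lc = sigma_f * d / (2 * tau_i) = 1270 * 13.0 / (2 * 35) = 235.9 um

235.9 um


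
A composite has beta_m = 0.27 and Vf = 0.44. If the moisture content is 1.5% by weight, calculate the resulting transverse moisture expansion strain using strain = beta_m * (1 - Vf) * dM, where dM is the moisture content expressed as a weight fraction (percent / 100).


dM = 1.5/100 = 0.015
strain = beta_m * (1-Vf) * dM = 0.27 * 0.56 * 0.015 = 0.002268

0.002268


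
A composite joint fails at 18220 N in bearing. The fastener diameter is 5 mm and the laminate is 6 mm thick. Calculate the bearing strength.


sigma_br = F/(d*h) = 18220/(5*6) = 607.3 MPa

607.3 MPa


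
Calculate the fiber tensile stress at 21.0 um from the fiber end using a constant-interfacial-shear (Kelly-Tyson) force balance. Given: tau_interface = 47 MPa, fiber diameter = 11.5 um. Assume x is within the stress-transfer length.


Force balance: sigma_f * (pi*d^2/4) = tau * (pi*d) * x  ->  sigma_f = 4 * tau * x / d
sigma_f = 4 * 47 * 21.0 / 11.5 = 343.3 MPa

343.3 MPa


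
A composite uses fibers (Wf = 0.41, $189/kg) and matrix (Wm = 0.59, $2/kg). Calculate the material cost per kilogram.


Cost = cost_f*Wf + cost_m*Wm = 189*0.41 + 2*0.59 = $78.67/kg

$78.67/kg


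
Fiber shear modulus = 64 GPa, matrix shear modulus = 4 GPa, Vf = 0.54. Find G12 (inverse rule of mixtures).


1/G12 = Vf/Gf + (1-Vf)/Gm = 0.54/64 + 0.46/4
G12 = 8.1 GPa

8.1 GPa


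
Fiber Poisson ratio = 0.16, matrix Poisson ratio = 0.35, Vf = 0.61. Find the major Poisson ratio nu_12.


nu_12 = nu_f*Vf + nu_m*(1-Vf) = 0.16*0.61 + 0.35*0.39 = 0.2341

0.2341


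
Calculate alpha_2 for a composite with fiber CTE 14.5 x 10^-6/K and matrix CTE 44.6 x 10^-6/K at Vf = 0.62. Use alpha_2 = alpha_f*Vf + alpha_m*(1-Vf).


alpha_2 = alpha_f*Vf + alpha_m*(1-Vf) = 14.5*0.62 + 44.6*0.38 = 25.9 x 10^-6/K

25.9 x 10^-6/K


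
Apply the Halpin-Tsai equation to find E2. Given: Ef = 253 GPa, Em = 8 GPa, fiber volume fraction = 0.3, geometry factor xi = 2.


eta = (Ef/Em - 1)/(Ef/Em + xi) = (31.625 - 1)/(31.625 + 2) = 0.9108
E2 = Em*(1+xi*eta*Vf)/(1-eta*Vf) = 17.02 GPa

17.02 GPa


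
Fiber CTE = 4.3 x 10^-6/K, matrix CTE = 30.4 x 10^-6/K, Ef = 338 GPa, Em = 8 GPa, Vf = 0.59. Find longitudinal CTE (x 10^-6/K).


E1 = Ef*Vf + Em*(1-Vf) = 202.7
alpha_1 = (alpha_f*Ef*Vf + alpha_m*Em*(1-Vf))/E1 = 4.72 x 10^-6/K

4.72 x 10^-6/K


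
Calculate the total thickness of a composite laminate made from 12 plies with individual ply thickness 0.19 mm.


h = n * t_ply = 12 * 0.19 = 2.28 mm

2.28 mm


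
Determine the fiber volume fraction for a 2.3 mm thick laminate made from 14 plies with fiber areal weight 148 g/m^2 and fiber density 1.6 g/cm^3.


Vf = n * FAW / (rho_f * h * 1000) = 14 * 148 / (1.6 * 2.3 * 1000) = 0.563

0.563


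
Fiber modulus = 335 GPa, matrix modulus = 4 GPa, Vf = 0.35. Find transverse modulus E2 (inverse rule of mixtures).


1/E2 = Vf/Ef + (1-Vf)/Em = 0.35/335 + 0.65/4
E2 = 6.11 GPa

6.11 GPa


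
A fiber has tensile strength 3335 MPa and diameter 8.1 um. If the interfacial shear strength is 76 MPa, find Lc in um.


Lc = sigma_f * d / (2 * tau_i) = 3335 * 8.1 / (2 * 76) = 177.7 um

177.7 um


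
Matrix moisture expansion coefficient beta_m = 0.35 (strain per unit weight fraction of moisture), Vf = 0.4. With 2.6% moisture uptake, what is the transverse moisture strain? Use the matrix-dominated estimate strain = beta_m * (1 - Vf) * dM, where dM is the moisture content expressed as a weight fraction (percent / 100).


dM = 2.6/100 = 0.026
strain = beta_m * (1-Vf) * dM = 0.35 * 0.6 * 0.026 = 0.00546

0.00546


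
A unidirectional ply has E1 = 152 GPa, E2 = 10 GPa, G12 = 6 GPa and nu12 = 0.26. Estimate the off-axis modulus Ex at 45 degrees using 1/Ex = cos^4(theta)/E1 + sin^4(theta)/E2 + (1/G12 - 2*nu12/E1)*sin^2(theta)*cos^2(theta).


cos^4(45) = 0.25, sin^4(45) = 0.25, sin^2(45)*cos^2(45) = 0.25
1/G12 - 2*nu12/E1 = 1/6 - 2*0.26/152 = 0.163246 GPa^-1
1/Ex = 0.25/152 + 0.25/10 + 0.163246*0.25 = 0.0674561 GPa^-1
Ex = 14.82 GPa

14.82 GPa


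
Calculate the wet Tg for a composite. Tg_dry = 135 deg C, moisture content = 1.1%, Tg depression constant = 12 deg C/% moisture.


Tg_wet = Tg_dry - k*moisture = 135 - 12*1.1 = 121.8 deg C

121.8 deg C


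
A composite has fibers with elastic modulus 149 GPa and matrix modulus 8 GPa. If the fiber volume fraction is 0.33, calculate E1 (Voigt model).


E1 = Ef*Vf + Em*(1-Vf) = 149*0.33 + 8*0.67 = 54.53 GPa

54.53 GPa


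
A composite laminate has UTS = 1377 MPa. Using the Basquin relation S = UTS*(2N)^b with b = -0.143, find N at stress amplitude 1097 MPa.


N = 0.5 * (S/UTS)^(1/b) = 0.5 * (1097/1377)^(1/-0.143) = 2.4512 cycles

2.4512 cycles


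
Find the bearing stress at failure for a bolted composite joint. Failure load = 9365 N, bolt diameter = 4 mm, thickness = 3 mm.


sigma_br = F/(d*h) = 9365/(4*3) = 780.4 MPa

780.4 MPa


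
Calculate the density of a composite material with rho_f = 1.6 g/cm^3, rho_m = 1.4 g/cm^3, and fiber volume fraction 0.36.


rho_c = rho_f*Vf + rho_m*(1-Vf) = 1.6*0.36 + 1.4*0.64 = 1.472 g/cm^3

1.472 g/cm^3


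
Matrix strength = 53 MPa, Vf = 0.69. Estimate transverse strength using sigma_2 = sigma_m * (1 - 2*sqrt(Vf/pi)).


factor = 1 - 2*sqrt(0.69/pi) = 0.0627
sigma_2 = 53 * 0.0627 = 3.32 MPa

3.32 MPa


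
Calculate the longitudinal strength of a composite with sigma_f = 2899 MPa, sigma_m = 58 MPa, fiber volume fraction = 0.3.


sigma_1 = sigma_f*Vf + sigma_m*(1-Vf) = 2899*0.3 + 58*0.7 = 910.3 MPa

910.3 MPa


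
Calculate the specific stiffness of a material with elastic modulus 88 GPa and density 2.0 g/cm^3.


Specific stiffness = E/rho = 88/2.0 = 44.0 GPa/(g/cm^3)

44.0 GPa/(g/cm^3)


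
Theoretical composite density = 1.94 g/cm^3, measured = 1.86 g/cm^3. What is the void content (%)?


Void% = (rho_theo - rho_actual)/rho_theo * 100 = (1.94 - 1.86)/1.94 * 100 = 4.12%

4.12%


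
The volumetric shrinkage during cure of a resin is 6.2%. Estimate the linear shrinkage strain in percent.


Linear shrinkage ≈ vol_shrink/3 = 6.2/3 = 2.067%

2.067%


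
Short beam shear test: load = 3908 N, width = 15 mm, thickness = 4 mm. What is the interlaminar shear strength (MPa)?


ILSS = 3F/(4bh) = 3*3908/(4*15*4) = 48.85 MPa

48.85 MPa


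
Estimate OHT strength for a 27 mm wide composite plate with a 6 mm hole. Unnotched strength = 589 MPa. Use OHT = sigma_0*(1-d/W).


OHT = sigma_0*(1-d/W) = 589*(1-6/27) = 458.1 MPa

458.1 MPa


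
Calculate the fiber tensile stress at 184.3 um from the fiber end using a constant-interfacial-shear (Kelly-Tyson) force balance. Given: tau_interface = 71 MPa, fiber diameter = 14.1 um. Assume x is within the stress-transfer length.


Force balance: sigma_f * (pi*d^2/4) = tau * (pi*d) * x  ->  sigma_f = 4 * tau * x / d
sigma_f = 4 * 71 * 184.3 / 14.1 = 3712.1 MPa

3712.1 MPa


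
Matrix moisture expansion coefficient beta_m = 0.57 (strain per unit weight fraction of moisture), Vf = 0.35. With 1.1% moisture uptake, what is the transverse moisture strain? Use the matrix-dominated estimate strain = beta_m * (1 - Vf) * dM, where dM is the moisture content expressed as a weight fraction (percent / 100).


dM = 1.1/100 = 0.011
strain = beta_m * (1-Vf) * dM = 0.57 * 0.65 * 0.011 = 0.0040755

0.0040755


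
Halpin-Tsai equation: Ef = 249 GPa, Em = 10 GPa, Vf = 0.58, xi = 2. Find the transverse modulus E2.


eta = (Ef/Em - 1)/(Ef/Em + xi) = (24.9 - 1)/(24.9 + 2) = 0.8885
E2 = Em*(1+xi*eta*Vf)/(1-eta*Vf) = 41.9 GPa

41.9 GPa


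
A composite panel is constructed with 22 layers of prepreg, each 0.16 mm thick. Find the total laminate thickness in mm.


h = n * t_ply = 22 * 0.16 = 3.52 mm

3.52 mm


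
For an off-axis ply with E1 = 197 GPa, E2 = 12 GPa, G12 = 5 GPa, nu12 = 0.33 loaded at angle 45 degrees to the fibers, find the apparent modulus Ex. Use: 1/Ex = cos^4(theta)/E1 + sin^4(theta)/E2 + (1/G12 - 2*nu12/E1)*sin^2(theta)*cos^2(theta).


cos^4(45) = 0.25, sin^4(45) = 0.25, sin^2(45)*cos^2(45) = 0.25
1/G12 - 2*nu12/E1 = 1/5 - 2*0.33/197 = 0.19665 GPa^-1
1/Ex = 0.25/197 + 0.25/12 + 0.19665*0.25 = 0.0712648 GPa^-1
Ex = 14.03 GPa

14.03 GPa


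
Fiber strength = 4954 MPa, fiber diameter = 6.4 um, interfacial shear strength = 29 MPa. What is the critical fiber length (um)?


Lc = sigma_f * d / (2 * tau_i) = 4954 * 6.4 / (2 * 29) = 546.6 um

546.6 um


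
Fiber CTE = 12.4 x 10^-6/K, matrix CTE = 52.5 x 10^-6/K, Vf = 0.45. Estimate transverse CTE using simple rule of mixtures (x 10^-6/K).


alpha_2 = alpha_f*Vf + alpha_m*(1-Vf) = 12.4*0.45 + 52.5*0.55 = 34.5 x 10^-6/K

34.5 x 10^-6/K


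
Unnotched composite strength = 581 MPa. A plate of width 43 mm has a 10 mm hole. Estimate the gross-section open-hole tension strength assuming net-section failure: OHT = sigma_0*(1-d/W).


OHT = sigma_0*(1-d/W) = 581*(1-10/43) = 445.9 MPa

445.9 MPa


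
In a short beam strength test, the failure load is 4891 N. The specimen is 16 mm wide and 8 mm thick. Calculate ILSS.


ILSS = 3F/(4bh) = 3*4891/(4*16*8) = 28.66 MPa

28.66 MPa


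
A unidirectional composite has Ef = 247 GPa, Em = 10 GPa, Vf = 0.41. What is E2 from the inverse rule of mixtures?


1/E2 = Vf/Ef + (1-Vf)/Em = 0.41/247 + 0.59/10
E2 = 16.49 GPa

16.49 GPa


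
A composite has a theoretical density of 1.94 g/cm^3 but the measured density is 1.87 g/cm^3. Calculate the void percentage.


Void% = (rho_theo - rho_actual)/rho_theo * 100 = (1.94 - 1.87)/1.94 * 100 = 3.61%

3.61%


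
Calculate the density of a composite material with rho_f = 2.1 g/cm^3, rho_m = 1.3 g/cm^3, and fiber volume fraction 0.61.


rho_c = rho_f*Vf + rho_m*(1-Vf) = 2.1*0.61 + 1.3*0.39 = 1.788 g/cm^3

1.788 g/cm^3


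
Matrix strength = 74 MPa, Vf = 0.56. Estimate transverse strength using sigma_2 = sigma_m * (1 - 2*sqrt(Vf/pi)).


factor = 1 - 2*sqrt(0.56/pi) = 0.1556
sigma_2 = 74 * 0.1556 = 11.51 MPa

11.51 MPa


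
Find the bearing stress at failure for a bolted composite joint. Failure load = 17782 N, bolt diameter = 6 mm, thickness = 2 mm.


sigma_br = F/(d*h) = 17782/(6*2) = 1481.8 MPa

1481.8 MPa


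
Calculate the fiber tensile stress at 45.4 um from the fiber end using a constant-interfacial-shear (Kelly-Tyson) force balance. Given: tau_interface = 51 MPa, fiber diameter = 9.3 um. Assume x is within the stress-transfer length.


Force balance: sigma_f * (pi*d^2/4) = tau * (pi*d) * x  ->  sigma_f = 4 * tau * x / d
sigma_f = 4 * 51 * 45.4 / 9.3 = 995.9 MPa

995.9 MPa


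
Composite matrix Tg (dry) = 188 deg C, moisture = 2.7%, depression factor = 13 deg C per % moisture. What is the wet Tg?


Tg_wet = Tg_dry - k*moisture = 188 - 13*2.7 = 152.9 deg C

152.9 deg C


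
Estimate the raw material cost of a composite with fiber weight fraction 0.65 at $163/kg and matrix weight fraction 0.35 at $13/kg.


Cost = cost_f*Wf + cost_m*Wm = 163*0.65 + 13*0.35 = $110.5/kg

$110.5/kg


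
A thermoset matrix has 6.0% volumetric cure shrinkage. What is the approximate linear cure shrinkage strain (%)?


Linear shrinkage ≈ vol_shrink/3 = 6.0/3 = 2.0%

2.0%


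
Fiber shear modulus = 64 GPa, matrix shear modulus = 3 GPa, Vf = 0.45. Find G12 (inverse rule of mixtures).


1/G12 = Vf/Gf + (1-Vf)/Gm = 0.45/64 + 0.55/3
G12 = 5.25 GPa

5.25 GPa


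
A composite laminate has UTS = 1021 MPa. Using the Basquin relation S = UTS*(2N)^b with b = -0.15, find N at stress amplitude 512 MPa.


N = 0.5 * (S/UTS)^(1/b) = 0.5 * (512/1021)^(1/-0.15) = 49.8129 cycles

49.8129 cycles


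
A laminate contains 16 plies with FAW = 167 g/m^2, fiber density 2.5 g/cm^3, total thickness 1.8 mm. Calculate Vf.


Vf = n * FAW / (rho_f * h * 1000) = 16 * 167 / (2.5 * 1.8 * 1000) = 0.5938

0.5938


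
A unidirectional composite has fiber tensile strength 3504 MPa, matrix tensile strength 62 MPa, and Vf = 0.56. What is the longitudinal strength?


sigma_1 = sigma_f*Vf + sigma_m*(1-Vf) = 3504*0.56 + 62*0.44 = 1989.5 MPa

1989.5 MPa


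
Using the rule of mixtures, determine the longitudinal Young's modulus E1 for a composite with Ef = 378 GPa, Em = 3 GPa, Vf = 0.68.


E1 = Ef*Vf + Em*(1-Vf) = 378*0.68 + 3*0.32 = 258.0 GPa

258.0 GPa


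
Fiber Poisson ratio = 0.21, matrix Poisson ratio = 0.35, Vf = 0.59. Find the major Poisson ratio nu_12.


nu_12 = nu_f*Vf + nu_m*(1-Vf) = 0.21*0.59 + 0.35*0.41 = 0.2674

0.2674


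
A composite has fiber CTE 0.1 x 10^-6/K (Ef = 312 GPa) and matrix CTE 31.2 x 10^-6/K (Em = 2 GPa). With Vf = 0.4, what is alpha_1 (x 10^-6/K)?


E1 = Ef*Vf + Em*(1-Vf) = 126.0
alpha_1 = (alpha_f*Ef*Vf + alpha_m*Em*(1-Vf))/E1 = 0.4 x 10^-6/K

0.4 x 10^-6/K


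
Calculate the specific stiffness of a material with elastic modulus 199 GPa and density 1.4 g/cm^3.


Specific stiffness = E/rho = 199/1.4 = 142.1 GPa/(g/cm^3)

142.1 GPa/(g/cm^3)


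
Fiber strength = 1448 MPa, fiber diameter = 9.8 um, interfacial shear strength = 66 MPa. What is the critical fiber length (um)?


Lc = sigma_f * d / (2 * tau_i) = 1448 * 9.8 / (2 * 66) = 107.5 um

107.5 um


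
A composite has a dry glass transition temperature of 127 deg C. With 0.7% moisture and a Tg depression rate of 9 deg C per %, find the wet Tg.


Tg_wet = Tg_dry - k*moisture = 127 - 9*0.7 = 120.7 deg C

120.7 deg C


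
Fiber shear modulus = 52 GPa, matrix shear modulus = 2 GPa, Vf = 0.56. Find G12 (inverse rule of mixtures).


1/G12 = Vf/Gf + (1-Vf)/Gm = 0.56/52 + 0.44/2
G12 = 4.33 GPa

4.33 GPa


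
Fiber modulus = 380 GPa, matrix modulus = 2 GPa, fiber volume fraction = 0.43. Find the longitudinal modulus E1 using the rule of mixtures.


E1 = Ef*Vf + Em*(1-Vf) = 380*0.43 + 2*0.57 = 164.54 GPa

164.54 GPa


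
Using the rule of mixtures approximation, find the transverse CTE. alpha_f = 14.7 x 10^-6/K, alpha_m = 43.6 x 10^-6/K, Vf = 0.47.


alpha_2 = alpha_f*Vf + alpha_m*(1-Vf) = 14.7*0.47 + 43.6*0.53 = 30.0 x 10^-6/K

30.0 x 10^-6/K


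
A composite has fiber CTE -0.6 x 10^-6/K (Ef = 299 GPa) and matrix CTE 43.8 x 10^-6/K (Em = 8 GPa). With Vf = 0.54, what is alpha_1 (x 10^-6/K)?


E1 = Ef*Vf + Em*(1-Vf) = 165.14
alpha_1 = (alpha_f*Ef*Vf + alpha_m*Em*(1-Vf))/E1 = 0.39 x 10^-6/K

0.39 x 10^-6/K


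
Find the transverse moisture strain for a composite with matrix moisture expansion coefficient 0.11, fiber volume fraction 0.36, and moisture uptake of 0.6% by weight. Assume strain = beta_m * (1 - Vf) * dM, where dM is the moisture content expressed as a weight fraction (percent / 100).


dM = 0.6/100 = 0.006
strain = beta_m * (1-Vf) * dM = 0.11 * 0.64 * 0.006 = 0.0004224

0.0004224


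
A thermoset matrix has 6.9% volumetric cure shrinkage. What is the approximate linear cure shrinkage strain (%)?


Linear shrinkage ≈ vol_shrink/3 = 6.9/3 = 2.3%

2.3%


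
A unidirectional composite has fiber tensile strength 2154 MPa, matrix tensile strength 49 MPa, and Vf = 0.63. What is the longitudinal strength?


sigma_1 = sigma_f*Vf + sigma_m*(1-Vf) = 2154*0.63 + 49*0.37 = 1375.2 MPa

1375.2 MPa


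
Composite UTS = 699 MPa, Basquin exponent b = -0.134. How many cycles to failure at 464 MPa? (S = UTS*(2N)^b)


N = 0.5 * (S/UTS)^(1/b) = 0.5 * (464/699)^(1/-0.134) = 10.6420 cycles

10.6420 cycles


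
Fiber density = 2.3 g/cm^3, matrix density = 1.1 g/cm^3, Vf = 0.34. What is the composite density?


rho_c = rho_f*Vf + rho_m*(1-Vf) = 2.3*0.34 + 1.1*0.66 = 1.508 g/cm^3

1.508 g/cm^3


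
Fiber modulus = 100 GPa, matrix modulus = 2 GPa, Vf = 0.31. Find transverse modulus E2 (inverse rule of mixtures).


1/E2 = Vf/Ef + (1-Vf)/Em = 0.31/100 + 0.69/2
E2 = 2.87 GPa

2.87 GPa


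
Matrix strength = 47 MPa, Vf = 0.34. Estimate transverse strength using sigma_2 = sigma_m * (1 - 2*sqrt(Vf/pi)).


factor = 1 - 2*sqrt(0.34/pi) = 0.342
sigma_2 = 47 * 0.342 = 16.08 MPa

16.08 MPa


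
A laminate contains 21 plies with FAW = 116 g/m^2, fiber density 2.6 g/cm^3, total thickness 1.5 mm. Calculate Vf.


Vf = n * FAW / (rho_f * h * 1000) = 21 * 116 / (2.6 * 1.5 * 1000) = 0.6246

0.6246


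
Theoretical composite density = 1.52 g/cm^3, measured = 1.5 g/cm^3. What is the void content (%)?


Void% = (rho_theo - rho_actual)/rho_theo * 100 = (1.52 - 1.5)/1.52 * 100 = 1.32%

1.32%


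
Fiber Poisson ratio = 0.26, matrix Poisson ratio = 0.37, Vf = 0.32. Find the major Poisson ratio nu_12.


nu_12 = nu_f*Vf + nu_m*(1-Vf) = 0.26*0.32 + 0.37*0.68 = 0.3348

0.3348


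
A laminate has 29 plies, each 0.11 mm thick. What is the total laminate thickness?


h = n * t_ply = 29 * 0.11 = 3.19 mm

3.19 mm


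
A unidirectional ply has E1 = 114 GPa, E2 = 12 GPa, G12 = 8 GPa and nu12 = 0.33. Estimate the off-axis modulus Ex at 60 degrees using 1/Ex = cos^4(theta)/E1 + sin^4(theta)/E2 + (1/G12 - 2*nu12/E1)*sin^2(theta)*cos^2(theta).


cos^4(60) = 0.0625, sin^4(60) = 0.5625, sin^2(60)*cos^2(60) = 0.1875
1/G12 - 2*nu12/E1 = 1/8 - 2*0.33/114 = 0.119211 GPa^-1
1/Ex = 0.0625/114 + 0.5625/12 + 0.119211*0.1875 = 0.0697752 GPa^-1
Ex = 14.33 GPa

14.33 GPa


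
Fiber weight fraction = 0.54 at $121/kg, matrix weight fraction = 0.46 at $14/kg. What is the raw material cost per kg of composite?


Cost = cost_f*Wf + cost_m*Wm = 121*0.54 + 14*0.46 = $71.78/kg

$71.78/kg


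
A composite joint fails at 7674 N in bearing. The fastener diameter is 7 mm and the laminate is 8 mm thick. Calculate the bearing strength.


sigma_br = F/(d*h) = 7674/(7*8) = 137.0 MPa

137.0 MPa


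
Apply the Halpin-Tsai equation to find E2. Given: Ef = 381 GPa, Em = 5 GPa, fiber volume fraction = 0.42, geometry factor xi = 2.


eta = (Ef/Em - 1)/(Ef/Em + xi) = (76.2 - 1)/(76.2 + 2) = 0.9616
E2 = Em*(1+xi*eta*Vf)/(1-eta*Vf) = 15.16 GPa

15.16 GPa


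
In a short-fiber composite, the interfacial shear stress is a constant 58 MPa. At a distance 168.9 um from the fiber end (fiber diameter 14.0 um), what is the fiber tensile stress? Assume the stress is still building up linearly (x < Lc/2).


Force balance: sigma_f * (pi*d^2/4) = tau * (pi*d) * x  ->  sigma_f = 4 * tau * x / d
sigma_f = 4 * 58 * 168.9 / 14.0 = 2798.9 MPa

2798.9 MPa


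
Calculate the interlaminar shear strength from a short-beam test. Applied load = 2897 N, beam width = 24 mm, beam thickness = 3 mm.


ILSS = 3F/(4bh) = 3*2897/(4*24*3) = 30.18 MPa

30.18 MPa


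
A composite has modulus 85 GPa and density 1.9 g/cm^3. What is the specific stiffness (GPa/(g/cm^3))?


Specific stiffness = E/rho = 85/1.9 = 44.7 GPa/(g/cm^3)

44.7 GPa/(g/cm^3)


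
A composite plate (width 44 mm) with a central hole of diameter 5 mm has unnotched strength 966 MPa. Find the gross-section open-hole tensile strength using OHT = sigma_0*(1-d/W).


OHT = sigma_0*(1-d/W) = 966*(1-5/44) = 856.2 MPa

856.2 MPa


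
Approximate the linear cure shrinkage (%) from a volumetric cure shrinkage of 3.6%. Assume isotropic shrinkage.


Linear shrinkage ≈ vol_shrink/3 = 3.6/3 = 1.2%

1.2%


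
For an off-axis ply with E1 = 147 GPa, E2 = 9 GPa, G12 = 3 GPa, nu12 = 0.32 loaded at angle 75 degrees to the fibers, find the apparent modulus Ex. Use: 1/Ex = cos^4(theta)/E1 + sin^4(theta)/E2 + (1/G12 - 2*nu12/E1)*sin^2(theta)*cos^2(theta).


cos^4(75) = 0.004487, sin^4(75) = 0.870513, sin^2(75)*cos^2(75) = 0.0625
1/G12 - 2*nu12/E1 = 1/3 - 2*0.32/147 = 0.32898 GPa^-1
1/Ex = 0.004487/147 + 0.870513/9 + 0.32898*0.0625 = 0.1173154 GPa^-1
Ex = 8.52 GPa

8.52 GPa


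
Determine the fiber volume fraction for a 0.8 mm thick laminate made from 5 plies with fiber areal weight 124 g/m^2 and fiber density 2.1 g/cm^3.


Vf = n * FAW / (rho_f * h * 1000) = 5 * 124 / (2.1 * 0.8 * 1000) = 0.369

0.369


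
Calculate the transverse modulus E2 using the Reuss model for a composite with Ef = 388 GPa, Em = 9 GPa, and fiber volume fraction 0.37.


1/E2 = Vf/Ef + (1-Vf)/Em = 0.37/388 + 0.63/9
E2 = 14.09 GPa

14.09 GPa


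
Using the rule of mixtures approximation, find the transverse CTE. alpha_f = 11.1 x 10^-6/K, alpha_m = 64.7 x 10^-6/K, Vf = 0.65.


alpha_2 = alpha_f*Vf + alpha_m*(1-Vf) = 11.1*0.65 + 64.7*0.35 = 29.9 x 10^-6/K

29.9 x 10^-6/K


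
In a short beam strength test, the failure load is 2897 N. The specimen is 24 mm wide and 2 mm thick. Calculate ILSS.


ILSS = 3F/(4bh) = 3*2897/(4*24*2) = 45.27 MPa

45.27 MPa


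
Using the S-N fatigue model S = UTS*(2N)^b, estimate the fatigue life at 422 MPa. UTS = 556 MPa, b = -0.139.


N = 0.5 * (S/UTS)^(1/b) = 0.5 * (422/556)^(1/-0.139) = 3.6355 cycles

3.6355 cycles


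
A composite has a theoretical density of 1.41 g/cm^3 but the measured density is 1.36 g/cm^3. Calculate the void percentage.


Void% = (rho_theo - rho_actual)/rho_theo * 100 = (1.41 - 1.36)/1.41 * 100 = 3.55%

3.55%


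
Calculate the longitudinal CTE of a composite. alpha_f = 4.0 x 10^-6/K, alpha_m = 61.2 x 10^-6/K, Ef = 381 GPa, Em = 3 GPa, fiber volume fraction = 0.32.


E1 = Ef*Vf + Em*(1-Vf) = 123.96
alpha_1 = (alpha_f*Ef*Vf + alpha_m*Em*(1-Vf))/E1 = 4.94 x 10^-6/K

4.94 x 10^-6/K


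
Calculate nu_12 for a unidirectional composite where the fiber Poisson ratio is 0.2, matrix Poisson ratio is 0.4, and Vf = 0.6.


nu_12 = nu_f*Vf + nu_m*(1-Vf) = 0.2*0.6 + 0.4*0.4 = 0.28

0.28


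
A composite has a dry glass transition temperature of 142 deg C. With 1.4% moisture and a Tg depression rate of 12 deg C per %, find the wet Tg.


Tg_wet = Tg_dry - k*moisture = 142 - 12*1.4 = 125.2 deg C

125.2 deg C


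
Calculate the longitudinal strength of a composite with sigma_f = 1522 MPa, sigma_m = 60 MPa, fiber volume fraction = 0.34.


sigma_1 = sigma_f*Vf + sigma_m*(1-Vf) = 1522*0.34 + 60*0.66 = 557.1 MPa

557.1 MPa


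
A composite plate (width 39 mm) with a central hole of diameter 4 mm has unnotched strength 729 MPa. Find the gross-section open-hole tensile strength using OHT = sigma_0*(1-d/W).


OHT = sigma_0*(1-d/W) = 729*(1-4/39) = 654.2 MPa

654.2 MPa


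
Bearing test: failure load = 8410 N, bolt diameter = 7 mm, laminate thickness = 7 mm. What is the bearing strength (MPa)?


sigma_br = F/(d*h) = 8410/(7*7) = 171.6 MPa

171.6 MPa


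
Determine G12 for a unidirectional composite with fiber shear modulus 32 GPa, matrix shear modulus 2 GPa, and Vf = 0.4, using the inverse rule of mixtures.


1/G12 = Vf/Gf + (1-Vf)/Gm = 0.4/32 + 0.6/2
G12 = 3.2 GPa

3.2 GPa


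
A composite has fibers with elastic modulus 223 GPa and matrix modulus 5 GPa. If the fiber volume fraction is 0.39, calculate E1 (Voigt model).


E1 = Ef*Vf + Em*(1-Vf) = 223*0.39 + 5*0.61 = 90.02 GPa

90.02 GPa


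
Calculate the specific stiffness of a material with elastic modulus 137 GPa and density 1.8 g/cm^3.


Specific stiffness = E/rho = 137/1.8 = 76.1 GPa/(g/cm^3)

76.1 GPa/(g/cm^3)


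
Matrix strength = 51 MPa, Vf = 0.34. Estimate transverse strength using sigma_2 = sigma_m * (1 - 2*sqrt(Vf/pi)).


factor = 1 - 2*sqrt(0.34/pi) = 0.342
sigma_2 = 51 * 0.342 = 17.44 MPa

17.44 MPa


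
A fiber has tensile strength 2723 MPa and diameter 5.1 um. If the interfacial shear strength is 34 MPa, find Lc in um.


Lc = sigma_f * d / (2 * tau_i) = 2723 * 5.1 / (2 * 34) = 204.2 um

204.2 um


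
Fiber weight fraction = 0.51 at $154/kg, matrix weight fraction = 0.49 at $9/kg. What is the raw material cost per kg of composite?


Cost = cost_f*Wf + cost_m*Wm = 154*0.51 + 9*0.49 = $82.95/kg

$82.95/kg


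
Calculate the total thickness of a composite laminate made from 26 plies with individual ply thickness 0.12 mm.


h = n * t_ply = 26 * 0.12 = 3.12 mm

3.12 mm


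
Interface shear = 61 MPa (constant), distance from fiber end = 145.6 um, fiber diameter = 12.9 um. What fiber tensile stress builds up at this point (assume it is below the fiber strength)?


Force balance: sigma_f * (pi*d^2/4) = tau * (pi*d) * x  ->  sigma_f = 4 * tau * x / d
sigma_f = 4 * 61 * 145.6 / 12.9 = 2754.0 MPa

2754.0 MPa


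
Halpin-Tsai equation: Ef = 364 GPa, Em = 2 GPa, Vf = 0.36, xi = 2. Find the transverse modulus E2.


eta = (Ef/Em - 1)/(Ef/Em + xi) = (182.0 - 1)/(182.0 + 2) = 0.9837
E2 = Em*(1+xi*eta*Vf)/(1-eta*Vf) = 5.29 GPa

5.29 GPa


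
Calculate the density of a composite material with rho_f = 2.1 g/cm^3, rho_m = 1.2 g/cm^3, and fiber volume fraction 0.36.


rho_c = rho_f*Vf + rho_m*(1-Vf) = 2.1*0.36 + 1.2*0.64 = 1.524 g/cm^3

1.524 g/cm^3


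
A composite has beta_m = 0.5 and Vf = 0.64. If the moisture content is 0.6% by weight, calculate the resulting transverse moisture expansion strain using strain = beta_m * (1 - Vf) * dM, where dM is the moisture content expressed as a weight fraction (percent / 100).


dM = 0.6/100 = 0.006
strain = beta_m * (1-Vf) * dM = 0.5 * 0.36 * 0.006 = 0.00108

0.00108


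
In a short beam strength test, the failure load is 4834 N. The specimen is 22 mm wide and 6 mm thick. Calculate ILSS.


ILSS = 3F/(4bh) = 3*4834/(4*22*6) = 27.47 MPa

27.47 MPa


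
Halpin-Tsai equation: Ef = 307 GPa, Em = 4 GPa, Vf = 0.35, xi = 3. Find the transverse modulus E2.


eta = (Ef/Em - 1)/(Ef/Em + xi) = (76.75 - 1)/(76.75 + 3) = 0.9498
E2 = Em*(1+xi*eta*Vf)/(1-eta*Vf) = 11.97 GPa

11.97 GPa


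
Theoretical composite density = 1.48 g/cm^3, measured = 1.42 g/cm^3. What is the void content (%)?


Void% = (rho_theo - rho_actual)/rho_theo * 100 = (1.48 - 1.42)/1.48 * 100 = 4.05%

4.05%


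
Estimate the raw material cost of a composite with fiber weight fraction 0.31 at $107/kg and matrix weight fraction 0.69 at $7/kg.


Cost = cost_f*Wf + cost_m*Wm = 107*0.31 + 7*0.69 = $38.0/kg

$38.0/kg


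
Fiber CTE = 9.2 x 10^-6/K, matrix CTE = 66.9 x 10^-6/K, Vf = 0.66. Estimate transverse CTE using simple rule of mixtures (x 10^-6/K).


alpha_2 = alpha_f*Vf + alpha_m*(1-Vf) = 9.2*0.66 + 66.9*0.34 = 28.8 x 10^-6/K

28.8 x 10^-6/K


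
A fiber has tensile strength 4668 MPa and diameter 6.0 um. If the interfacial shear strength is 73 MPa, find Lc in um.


Lc = sigma_f * d / (2 * tau_i) = 4668 * 6.0 / (2 * 73) = 191.8 um

191.8 um


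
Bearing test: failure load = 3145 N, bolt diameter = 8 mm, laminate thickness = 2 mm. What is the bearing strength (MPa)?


sigma_br = F/(d*h) = 3145/(8*2) = 196.6 MPa

196.6 MPa


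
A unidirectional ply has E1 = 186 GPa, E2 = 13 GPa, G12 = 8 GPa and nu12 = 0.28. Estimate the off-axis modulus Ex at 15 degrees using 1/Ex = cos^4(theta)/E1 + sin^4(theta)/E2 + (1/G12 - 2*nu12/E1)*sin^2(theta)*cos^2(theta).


cos^4(15) = 0.870513, sin^4(15) = 0.004487, sin^2(15)*cos^2(15) = 0.0625
1/G12 - 2*nu12/E1 = 1/8 - 2*0.28/186 = 0.121989 GPa^-1
1/Ex = 0.870513/186 + 0.004487/13 + 0.121989*0.0625 = 0.0126497 GPa^-1
Ex = 79.05 GPa

79.05 GPa


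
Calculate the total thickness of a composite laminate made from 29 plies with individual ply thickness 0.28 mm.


h = n * t_ply = 29 * 0.28 = 8.12 mm

8.12 mm


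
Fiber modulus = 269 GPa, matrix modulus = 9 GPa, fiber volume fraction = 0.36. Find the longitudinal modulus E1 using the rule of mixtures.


E1 = Ef*Vf + Em*(1-Vf) = 269*0.36 + 9*0.64 = 102.6 GPa

102.6 GPa


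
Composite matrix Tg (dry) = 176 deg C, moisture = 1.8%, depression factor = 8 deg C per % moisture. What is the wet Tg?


Tg_wet = Tg_dry - k*moisture = 176 - 8*1.8 = 161.6 deg C

161.6 deg C


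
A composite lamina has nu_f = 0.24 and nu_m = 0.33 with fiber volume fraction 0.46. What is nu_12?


nu_12 = nu_f*Vf + nu_m*(1-Vf) = 0.24*0.46 + 0.33*0.54 = 0.2886

0.2886


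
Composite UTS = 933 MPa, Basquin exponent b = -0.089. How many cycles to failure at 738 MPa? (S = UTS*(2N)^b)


N = 0.5 * (S/UTS)^(1/b) = 0.5 * (738/933)^(1/-0.089) = 6.9675 cycles

6.9675 cycles


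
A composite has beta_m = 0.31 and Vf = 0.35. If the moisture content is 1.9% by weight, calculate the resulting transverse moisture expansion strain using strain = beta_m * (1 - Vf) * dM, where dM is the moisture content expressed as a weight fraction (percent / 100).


dM = 1.9/100 = 0.019
strain = beta_m * (1-Vf) * dM = 0.31 * 0.65 * 0.019 = 0.0038285

0.0038285


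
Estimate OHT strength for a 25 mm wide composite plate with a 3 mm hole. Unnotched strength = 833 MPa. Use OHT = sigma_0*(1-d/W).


OHT = sigma_0*(1-d/W) = 833*(1-3/25) = 733.0 MPa

733.0 MPa


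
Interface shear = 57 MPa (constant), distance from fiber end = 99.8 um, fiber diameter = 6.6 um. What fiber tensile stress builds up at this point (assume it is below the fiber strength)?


Force balance: sigma_f * (pi*d^2/4) = tau * (pi*d) * x  ->  sigma_f = 4 * tau * x / d
sigma_f = 4 * 57 * 99.8 / 6.6 = 3447.6 MPa

3447.6 MPa


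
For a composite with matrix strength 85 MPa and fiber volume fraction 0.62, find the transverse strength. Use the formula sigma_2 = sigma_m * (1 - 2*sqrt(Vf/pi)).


factor = 1 - 2*sqrt(0.62/pi) = 0.1115
sigma_2 = 85 * 0.1115 = 9.48 MPa

9.48 MPa


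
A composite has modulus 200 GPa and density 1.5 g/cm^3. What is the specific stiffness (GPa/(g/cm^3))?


Specific stiffness = E/rho = 200/1.5 = 133.3 GPa/(g/cm^3)

133.3 GPa/(g/cm^3)


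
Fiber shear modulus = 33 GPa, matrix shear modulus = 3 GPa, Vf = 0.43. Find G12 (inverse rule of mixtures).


1/G12 = Vf/Gf + (1-Vf)/Gm = 0.43/33 + 0.57/3
G12 = 4.93 GPa

4.93 GPa


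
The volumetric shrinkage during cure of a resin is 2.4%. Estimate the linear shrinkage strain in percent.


Linear shrinkage ≈ vol_shrink/3 = 2.4/3 = 0.8%

0.8%


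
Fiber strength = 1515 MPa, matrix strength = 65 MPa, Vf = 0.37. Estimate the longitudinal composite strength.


sigma_1 = sigma_f*Vf + sigma_m*(1-Vf) = 1515*0.37 + 65*0.63 = 601.5 MPa

601.5 MPa


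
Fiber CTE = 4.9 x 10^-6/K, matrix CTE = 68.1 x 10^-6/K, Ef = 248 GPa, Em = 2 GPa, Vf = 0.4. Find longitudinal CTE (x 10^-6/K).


E1 = Ef*Vf + Em*(1-Vf) = 100.4
alpha_1 = (alpha_f*Ef*Vf + alpha_m*Em*(1-Vf))/E1 = 5.66 x 10^-6/K

5.66 x 10^-6/K
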